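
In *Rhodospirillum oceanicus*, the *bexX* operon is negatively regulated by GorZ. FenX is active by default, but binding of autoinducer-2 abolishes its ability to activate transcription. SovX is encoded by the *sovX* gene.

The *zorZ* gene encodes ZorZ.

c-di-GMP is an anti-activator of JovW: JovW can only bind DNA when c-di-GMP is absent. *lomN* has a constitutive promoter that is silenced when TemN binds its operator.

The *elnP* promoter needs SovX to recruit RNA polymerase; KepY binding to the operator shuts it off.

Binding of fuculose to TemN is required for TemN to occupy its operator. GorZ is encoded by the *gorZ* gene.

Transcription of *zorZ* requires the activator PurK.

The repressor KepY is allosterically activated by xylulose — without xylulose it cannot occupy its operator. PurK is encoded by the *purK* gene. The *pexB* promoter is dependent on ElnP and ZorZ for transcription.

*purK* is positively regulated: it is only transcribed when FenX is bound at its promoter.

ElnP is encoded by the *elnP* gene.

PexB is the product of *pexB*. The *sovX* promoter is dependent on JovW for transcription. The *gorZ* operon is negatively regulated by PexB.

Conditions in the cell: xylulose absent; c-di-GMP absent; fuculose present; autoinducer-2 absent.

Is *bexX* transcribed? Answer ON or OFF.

c-di-GMP is absent, so JovW is active.
No repressor is bound and JovW is active, so *sovX* is transcribed.
So SovX is produced and active.
Xylulose is absent, so KepY is inactive.
No repressor is bound and SovX is active, so *elnP* is transcribed.
So ElnP is produced and active.
Autoinducer-2 is absent, so FenX is active.
No repressor is bound and FenX is active, so *purK* is transcribed.
So PurK is produced and active.
No repressor is bound and PurK is active, so *zorZ* is transcribed.
So ZorZ is produced and active.
No repressor is bound and ElnP and ZorZ are active, so *pexB* is transcribed.
So PexB is produced and active.
With repressor PexB bound, *gorZ* is not transcribed.
So GorZ is not produced.
With no repressor bound, *bexX* is transcribed.

ON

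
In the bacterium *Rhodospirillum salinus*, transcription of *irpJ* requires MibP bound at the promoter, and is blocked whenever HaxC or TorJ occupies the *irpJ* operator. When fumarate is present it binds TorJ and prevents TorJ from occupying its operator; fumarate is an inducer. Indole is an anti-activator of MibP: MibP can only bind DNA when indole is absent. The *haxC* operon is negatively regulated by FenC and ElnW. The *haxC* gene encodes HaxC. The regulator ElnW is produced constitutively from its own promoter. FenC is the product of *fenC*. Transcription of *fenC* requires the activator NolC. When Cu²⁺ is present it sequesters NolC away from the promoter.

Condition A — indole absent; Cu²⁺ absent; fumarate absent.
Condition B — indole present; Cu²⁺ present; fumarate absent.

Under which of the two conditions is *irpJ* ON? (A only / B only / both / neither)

Condition A:
Indole is absent, so MibP is active.
Cu²⁺ is absent, so NolC is active.
No repressor is bound and NolC is active, so *fenC* is transcribed.
So FenC is produced and active.
ElnW is produced constitutively and is active.
With repressor FenC bound, *haxC* is not transcribed.
So HaxC is not produced.
Fumarate is absent, so TorJ is active.
With repressor TorJ bound, *irpJ* is not transcribed.
→ *irpJ* is OFF in A.
Condition B:
Indole is present, so MibP is inactive.
Cu²⁺ is present, so NolC is inactive.
Required activator NolC is absent, so *fenC* is not transcribed.
So FenC is not produced.
ElnW is produced constitutively and is active.
With repressor ElnW bound, *haxC* is not transcribed.
So HaxC is not produced.
Fumarate is absent, so TorJ is active.
With repressor TorJ bound, *irpJ* is not transcribed.
→ *irpJ* is OFF in B.

neither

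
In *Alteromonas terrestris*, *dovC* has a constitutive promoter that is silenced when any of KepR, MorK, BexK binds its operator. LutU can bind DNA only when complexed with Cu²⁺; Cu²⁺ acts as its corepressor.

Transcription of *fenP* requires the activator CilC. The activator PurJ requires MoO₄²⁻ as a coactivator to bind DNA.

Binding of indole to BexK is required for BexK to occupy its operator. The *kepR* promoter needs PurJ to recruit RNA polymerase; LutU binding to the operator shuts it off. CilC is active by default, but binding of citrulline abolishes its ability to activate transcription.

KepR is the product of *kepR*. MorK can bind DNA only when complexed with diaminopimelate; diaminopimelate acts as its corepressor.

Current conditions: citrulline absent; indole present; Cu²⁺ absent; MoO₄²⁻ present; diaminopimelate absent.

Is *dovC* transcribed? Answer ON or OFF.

OFF

MoO₄²⁻ is present, so PurJ is active.
Cu²⁺ is absent, so LutU is inactive.
No repressor is bound and PurJ is active, so *kepR* is transcribed.
So KepR is produced and active.
Diaminopimelate is absent, so MorK is inactive.
Indole is present, so BexK is active.
With repressor KepR bound, *dovC* is not transcribed.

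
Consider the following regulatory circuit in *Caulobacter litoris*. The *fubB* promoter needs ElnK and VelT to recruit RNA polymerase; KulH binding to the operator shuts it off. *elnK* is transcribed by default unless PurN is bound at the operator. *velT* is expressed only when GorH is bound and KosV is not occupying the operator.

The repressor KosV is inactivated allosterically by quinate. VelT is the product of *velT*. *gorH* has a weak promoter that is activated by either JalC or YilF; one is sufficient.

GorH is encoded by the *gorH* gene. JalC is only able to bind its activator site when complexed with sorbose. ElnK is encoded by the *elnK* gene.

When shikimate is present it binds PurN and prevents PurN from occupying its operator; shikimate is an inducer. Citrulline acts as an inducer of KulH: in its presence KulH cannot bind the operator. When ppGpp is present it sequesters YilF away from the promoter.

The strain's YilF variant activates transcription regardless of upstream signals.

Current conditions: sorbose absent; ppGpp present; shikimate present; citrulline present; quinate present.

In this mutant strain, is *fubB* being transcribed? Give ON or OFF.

ON

Shikimate is present, so PurN is inactive.
With no repressor bound, *elnK* is transcribed.
So ElnK is produced and active.
Quinate is present, so KosV is inactive.
Sorbose is absent, so JalC is inactive.
YilF is constitutively active in this strain.
Activator YilF is present, so *gorH* is transcribed.
So GorH is produced and active.
No repressor is bound and GorH is active, so *velT* is transcribed.
So VelT is produced and active.
Citrulline is present, so KulH is inactive.
No repressor is bound and ElnK and VelT are active, so *fubB* is transcribed.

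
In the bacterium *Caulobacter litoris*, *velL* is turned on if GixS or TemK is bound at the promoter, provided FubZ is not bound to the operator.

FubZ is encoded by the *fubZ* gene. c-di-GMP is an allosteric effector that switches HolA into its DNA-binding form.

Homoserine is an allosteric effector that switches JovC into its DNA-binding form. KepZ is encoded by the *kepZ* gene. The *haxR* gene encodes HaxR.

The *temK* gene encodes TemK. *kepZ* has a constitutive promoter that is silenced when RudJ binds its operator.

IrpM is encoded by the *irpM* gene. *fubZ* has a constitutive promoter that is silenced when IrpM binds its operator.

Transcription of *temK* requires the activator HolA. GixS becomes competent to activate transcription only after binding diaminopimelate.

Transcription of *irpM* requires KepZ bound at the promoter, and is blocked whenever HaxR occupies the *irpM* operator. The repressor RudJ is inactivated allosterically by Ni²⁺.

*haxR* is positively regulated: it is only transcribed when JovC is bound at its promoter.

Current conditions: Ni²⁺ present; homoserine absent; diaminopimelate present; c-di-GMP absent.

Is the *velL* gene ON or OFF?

ON

Ni²⁺ is present, so RudJ is inactive.
With no repressor bound, *kepZ* is transcribed.
So KepZ is produced and active.
Homoserine is absent, so JovC is inactive.
Required activator JovC is absent, so *haxR* is not transcribed.
So HaxR is not produced.
No repressor is bound and KepZ is active, so *irpM* is transcribed.
So IrpM is produced and active.
With repressor IrpM bound, *fubZ* is not transcribed.
So FubZ is not produced.
Diaminopimelate is present, so GixS is active.
c-di-GMP is absent, so HolA is inactive.
Required activator HolA is absent, so *temK* is not transcribed.
So TemK is not produced.
Activator GixS is present, so *velL* is transcribed.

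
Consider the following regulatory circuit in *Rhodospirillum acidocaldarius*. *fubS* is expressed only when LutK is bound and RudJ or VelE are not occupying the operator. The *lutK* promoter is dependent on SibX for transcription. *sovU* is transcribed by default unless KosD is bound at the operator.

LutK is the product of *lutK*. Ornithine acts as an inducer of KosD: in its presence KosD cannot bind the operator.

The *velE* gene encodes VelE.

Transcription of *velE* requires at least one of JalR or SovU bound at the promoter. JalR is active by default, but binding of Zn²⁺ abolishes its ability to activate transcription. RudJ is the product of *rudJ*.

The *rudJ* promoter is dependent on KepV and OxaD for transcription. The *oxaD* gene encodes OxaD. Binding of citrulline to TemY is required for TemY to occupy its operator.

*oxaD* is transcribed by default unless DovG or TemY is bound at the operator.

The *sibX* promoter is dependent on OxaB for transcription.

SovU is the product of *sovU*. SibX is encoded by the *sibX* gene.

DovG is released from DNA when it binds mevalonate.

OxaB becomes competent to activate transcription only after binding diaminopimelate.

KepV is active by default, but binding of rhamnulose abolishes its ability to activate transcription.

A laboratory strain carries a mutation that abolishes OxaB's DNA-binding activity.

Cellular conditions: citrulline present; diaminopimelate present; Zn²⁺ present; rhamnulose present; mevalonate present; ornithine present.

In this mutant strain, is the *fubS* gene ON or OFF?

OFF

Rhamnulose is present, so KepV is inactive.
Mevalonate is present, so DovG is inactive.
Citrulline is present, so TemY is active.
With repressor TemY bound, *oxaD* is not transcribed.
So OxaD is not produced.
Required activator KepV is absent, so *rudJ* is not transcribed.
So RudJ is not produced.
Zn²⁺ is present, so JalR is inactive.
Ornithine is present, so KosD is inactive.
With no repressor bound, *sovU* is transcribed.
So SovU is produced and active.
Activator SovU is present, so *velE* is transcribed.
So VelE is produced and active.
OxaB is non-functional in this strain, so it has no effect.
Required activator OxaB is absent, so *sibX* is not transcribed.
So SibX is not produced.
Required activator SibX is absent, so *lutK* is not transcribed.
So LutK is not produced.
With repressor VelE bound, *fubS* is not transcribed.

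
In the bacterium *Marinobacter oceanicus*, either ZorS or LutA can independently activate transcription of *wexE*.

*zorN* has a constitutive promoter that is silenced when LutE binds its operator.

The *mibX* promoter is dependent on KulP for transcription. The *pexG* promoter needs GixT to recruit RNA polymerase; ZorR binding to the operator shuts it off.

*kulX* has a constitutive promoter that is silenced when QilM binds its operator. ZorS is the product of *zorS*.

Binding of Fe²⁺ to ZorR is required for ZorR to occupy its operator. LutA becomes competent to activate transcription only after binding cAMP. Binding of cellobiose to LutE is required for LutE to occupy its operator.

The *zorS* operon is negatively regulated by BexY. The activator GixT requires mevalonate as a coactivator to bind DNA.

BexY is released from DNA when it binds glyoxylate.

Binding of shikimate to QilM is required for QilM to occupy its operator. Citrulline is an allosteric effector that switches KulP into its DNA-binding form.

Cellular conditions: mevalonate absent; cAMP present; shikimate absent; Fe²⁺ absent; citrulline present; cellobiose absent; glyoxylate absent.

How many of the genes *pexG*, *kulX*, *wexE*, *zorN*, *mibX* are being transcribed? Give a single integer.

Mevalonate is absent, so GixT is inactive.
Fe²⁺ is absent, so ZorR is inactive.
Required activator GixT is absent, so *pexG* is not transcribed.
→ *pexG* is OFF.
Shikimate is absent, so QilM is inactive.
With no repressor bound, *kulX* is transcribed.
→ *kulX* is ON.
Glyoxylate is absent, so BexY is active.
With repressor BexY bound, *zorS* is not transcribed.
So ZorS is not produced.
cAMP is present, so LutA is active.
Activator LutA is present, so *wexE* is transcribed.
→ *wexE* is ON.
Cellobiose is absent, so LutE is inactive.
With no repressor bound, *zorN* is transcribed.
→ *zorN* is ON.
Citrulline is present, so KulP is active.
No repressor is bound and KulP is active, so *mibX* is transcribed.
→ *mibX* is ON.
4 of the 5 genes are transcribed.

4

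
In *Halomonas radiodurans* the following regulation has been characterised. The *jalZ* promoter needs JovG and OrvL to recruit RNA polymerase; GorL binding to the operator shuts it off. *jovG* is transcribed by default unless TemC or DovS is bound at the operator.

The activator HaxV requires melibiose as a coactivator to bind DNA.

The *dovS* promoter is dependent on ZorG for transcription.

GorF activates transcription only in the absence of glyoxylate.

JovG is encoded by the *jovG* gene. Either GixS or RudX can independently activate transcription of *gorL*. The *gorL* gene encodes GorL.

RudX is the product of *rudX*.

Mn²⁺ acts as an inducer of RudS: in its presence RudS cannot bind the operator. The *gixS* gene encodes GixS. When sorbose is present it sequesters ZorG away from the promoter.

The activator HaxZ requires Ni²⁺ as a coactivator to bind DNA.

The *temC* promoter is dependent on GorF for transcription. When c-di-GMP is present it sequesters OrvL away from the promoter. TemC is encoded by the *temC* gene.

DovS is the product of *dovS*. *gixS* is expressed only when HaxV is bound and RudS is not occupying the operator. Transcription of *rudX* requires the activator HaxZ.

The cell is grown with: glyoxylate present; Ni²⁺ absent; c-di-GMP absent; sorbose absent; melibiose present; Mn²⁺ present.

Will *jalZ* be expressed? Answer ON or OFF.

OFF

Glyoxylate is present, so GorF is inactive.
Required activator GorF is absent, so *temC* is not transcribed.
So TemC is not produced.
Sorbose is absent, so ZorG is active.
No repressor is bound and ZorG is active, so *dovS* is transcribed.
So DovS is produced and active.
With repressor DovS bound, *jovG* is not transcribed.
So JovG is not produced.
Mn²⁺ is present, so RudS is inactive.
Melibiose is present, so HaxV is active.
No repressor is bound and HaxV is active, so *gixS* is transcribed.
So GixS is produced and active.
Ni²⁺ is absent, so HaxZ is inactive.
Required activator HaxZ is absent, so *rudX* is not transcribed.
So RudX is not produced.
Activator GixS is present, so *gorL* is transcribed.
So GorL is produced and active.
c-di-GMP is absent, so OrvL is active.
With repressor GorL bound, *jalZ* is not transcribed.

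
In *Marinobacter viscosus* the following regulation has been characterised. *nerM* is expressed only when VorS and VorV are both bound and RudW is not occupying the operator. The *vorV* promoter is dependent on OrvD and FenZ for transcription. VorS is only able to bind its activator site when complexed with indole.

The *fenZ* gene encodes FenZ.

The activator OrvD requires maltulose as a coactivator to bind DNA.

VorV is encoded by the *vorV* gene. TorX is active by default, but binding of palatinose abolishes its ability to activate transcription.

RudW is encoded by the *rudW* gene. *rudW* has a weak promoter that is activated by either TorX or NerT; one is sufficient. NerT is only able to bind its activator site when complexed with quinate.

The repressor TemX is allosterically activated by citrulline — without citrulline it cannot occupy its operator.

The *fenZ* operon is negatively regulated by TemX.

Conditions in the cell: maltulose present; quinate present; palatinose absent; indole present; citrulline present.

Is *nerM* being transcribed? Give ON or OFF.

OFF

Indole is present, so VorS is active.
Maltulose is present, so OrvD is active.
Citrulline is present, so TemX is active.
With repressor TemX bound, *fenZ* is not transcribed.
So FenZ is not produced.
Required activator FenZ is absent, so *vorV* is not transcribed.
So VorV is not produced.
Palatinose is absent, so TorX is active.
Quinate is present, so NerT is active.
Activator TorX is present, so *rudW* is transcribed.
So RudW is produced and active.
With repressor RudW bound, *nerM* is not transcribed.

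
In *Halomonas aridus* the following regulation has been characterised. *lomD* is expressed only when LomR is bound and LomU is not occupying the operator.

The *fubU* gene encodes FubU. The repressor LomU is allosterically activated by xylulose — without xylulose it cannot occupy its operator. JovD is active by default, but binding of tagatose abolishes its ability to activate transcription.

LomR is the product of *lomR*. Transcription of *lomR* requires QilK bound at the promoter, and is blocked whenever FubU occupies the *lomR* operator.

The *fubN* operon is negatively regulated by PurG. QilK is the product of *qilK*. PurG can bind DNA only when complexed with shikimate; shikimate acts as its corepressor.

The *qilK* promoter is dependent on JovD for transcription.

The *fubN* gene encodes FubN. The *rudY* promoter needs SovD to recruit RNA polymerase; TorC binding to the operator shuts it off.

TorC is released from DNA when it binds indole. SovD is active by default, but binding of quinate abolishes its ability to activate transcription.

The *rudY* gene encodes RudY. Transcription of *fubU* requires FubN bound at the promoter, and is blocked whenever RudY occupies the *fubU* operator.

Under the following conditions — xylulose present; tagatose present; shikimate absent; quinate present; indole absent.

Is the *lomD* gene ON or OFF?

OFF

Xylulose is present, so LomU is active.
Quinate is present, so SovD is inactive.
Indole is absent, so TorC is active.
With repressor TorC bound, *rudY* is not transcribed.
So RudY is not produced.
Shikimate is absent, so PurG is inactive.
With no repressor bound, *fubN* is transcribed.
So FubN is produced and active.
No repressor is bound and FubN is active, so *fubU* is transcribed.
So FubU is produced and active.
Tagatose is present, so JovD is inactive.
Required activator JovD is absent, so *qilK* is not transcribed.
So QilK is not produced.
With repressor FubU bound, *lomR* is not transcribed.
So LomR is not produced.
With repressor LomU bound, *lomD* is not transcribed.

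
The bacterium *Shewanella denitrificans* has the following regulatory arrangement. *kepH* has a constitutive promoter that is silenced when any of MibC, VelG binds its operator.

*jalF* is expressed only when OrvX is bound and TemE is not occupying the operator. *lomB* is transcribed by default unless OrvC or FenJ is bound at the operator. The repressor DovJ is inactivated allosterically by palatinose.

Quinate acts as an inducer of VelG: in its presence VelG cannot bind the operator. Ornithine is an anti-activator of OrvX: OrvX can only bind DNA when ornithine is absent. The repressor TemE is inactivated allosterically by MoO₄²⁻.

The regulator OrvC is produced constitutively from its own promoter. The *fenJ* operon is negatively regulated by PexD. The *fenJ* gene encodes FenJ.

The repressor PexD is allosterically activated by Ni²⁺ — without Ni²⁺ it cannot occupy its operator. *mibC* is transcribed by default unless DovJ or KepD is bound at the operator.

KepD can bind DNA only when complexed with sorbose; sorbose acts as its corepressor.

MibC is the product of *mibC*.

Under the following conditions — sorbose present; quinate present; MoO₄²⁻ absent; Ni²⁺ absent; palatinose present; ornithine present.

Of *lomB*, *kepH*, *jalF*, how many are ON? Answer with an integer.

OrvC is produced constitutively and is active.
Ni²⁺ is absent, so PexD is inactive.
With no repressor bound, *fenJ* is transcribed.
So FenJ is produced and active.
With repressor OrvC bound, *lomB* is not transcribed.
→ *lomB* is OFF.
Palatinose is present, so DovJ is inactive.
Sorbose is present, so KepD is active.
With repressor KepD bound, *mibC* is not transcribed.
So MibC is not produced.
Quinate is present, so VelG is inactive.
With no repressor bound, *kepH* is transcribed.
→ *kepH* is ON.
Ornithine is present, so OrvX is inactive.
MoO₄²⁻ is absent, so TemE is active.
With repressor TemE bound, *jalF* is not transcribed.
→ *jalF* is OFF.
1 of the 3 genes is transcribed.

1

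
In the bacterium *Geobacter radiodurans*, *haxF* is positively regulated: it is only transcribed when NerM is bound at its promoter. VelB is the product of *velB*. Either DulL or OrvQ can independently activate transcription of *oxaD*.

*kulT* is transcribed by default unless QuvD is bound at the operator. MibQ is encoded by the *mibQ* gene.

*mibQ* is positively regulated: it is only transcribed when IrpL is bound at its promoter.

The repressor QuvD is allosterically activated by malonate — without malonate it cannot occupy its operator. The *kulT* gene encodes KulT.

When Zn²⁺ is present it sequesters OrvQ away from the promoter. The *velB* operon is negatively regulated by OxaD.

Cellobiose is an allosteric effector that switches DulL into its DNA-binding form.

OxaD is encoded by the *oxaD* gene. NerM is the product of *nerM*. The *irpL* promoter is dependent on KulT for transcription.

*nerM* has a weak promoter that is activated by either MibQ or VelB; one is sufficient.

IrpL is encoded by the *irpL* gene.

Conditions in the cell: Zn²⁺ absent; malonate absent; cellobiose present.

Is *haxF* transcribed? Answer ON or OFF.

ON

Malonate is absent, so QuvD is inactive.
With no repressor bound, *kulT* is transcribed.
So KulT is produced and active.
No repressor is bound and KulT is active, so *irpL* is transcribed.
So IrpL is produced and active.
No repressor is bound and IrpL is active, so *mibQ* is transcribed.
So MibQ is produced and active.
Cellobiose is present, so DulL is active.
Zn²⁺ is absent, so OrvQ is active.
Activator DulL is present, so *oxaD* is transcribed.
So OxaD is produced and active.
With repressor OxaD bound, *velB* is not transcribed.
So VelB is not produced.
Activator MibQ is present, so *nerM* is transcribed.
So NerM is produced and active.
No repressor is bound and NerM is active, so *haxF* is transcribed.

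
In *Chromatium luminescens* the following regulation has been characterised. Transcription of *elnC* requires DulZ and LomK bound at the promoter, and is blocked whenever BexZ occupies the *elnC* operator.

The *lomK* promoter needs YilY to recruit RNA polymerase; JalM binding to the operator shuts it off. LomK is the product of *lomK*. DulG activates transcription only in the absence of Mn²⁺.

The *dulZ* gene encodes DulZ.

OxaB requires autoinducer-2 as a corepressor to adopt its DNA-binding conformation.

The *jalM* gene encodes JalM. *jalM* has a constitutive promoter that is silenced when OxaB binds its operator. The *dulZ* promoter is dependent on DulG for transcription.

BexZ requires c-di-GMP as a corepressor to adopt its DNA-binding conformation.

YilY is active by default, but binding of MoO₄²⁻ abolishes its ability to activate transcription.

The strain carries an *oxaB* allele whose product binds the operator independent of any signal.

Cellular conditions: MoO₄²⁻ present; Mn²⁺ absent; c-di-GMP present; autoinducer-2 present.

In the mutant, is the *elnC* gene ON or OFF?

OFF

c-di-GMP is present, so BexZ is active.
Mn²⁺ is absent, so DulG is active.
No repressor is bound and DulG is active, so *dulZ* is transcribed.
So DulZ is produced and active.
OxaB is constitutively active in this strain.
With repressor OxaB bound, *jalM* is not transcribed.
So JalM is not produced.
MoO₄²⁻ is present, so YilY is inactive.
Required activator YilY is absent, so *lomK* is not transcribed.
So LomK is not produced.
With repressor BexZ bound, *elnC* is not transcribed.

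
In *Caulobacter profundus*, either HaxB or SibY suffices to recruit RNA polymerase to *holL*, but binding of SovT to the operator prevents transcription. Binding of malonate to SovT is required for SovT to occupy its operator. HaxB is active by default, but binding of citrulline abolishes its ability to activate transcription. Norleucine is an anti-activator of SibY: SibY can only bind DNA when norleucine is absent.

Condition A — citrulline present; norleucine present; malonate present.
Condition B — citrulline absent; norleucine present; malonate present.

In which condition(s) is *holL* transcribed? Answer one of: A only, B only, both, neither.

neither

Condition A:
Citrulline is present, so HaxB is inactive.
Norleucine is present, so SibY is inactive.
Malonate is present, so SovT is active.
With repressor SovT bound, *holL* is not transcribed.
→ *holL* is OFF in A.
Condition B:
Citrulline is absent, so HaxB is active.
Norleucine is present, so SibY is inactive.
Malonate is present, so SovT is active.
With repressor SovT bound, *holL* is not transcribed.
→ *holL* is OFF in B.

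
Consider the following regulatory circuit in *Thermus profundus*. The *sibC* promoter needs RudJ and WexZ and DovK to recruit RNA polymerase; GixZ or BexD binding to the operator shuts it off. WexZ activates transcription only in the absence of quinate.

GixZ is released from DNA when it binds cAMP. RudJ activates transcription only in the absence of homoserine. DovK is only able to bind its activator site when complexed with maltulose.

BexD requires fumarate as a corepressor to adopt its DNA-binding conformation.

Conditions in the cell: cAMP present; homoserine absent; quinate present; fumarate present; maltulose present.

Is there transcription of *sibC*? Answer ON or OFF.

OFF

cAMP is present, so GixZ is inactive.
Homoserine is absent, so RudJ is active.
Quinate is present, so WexZ is inactive.
Maltulose is present, so DovK is active.
Fumarate is present, so BexD is active.
With repressor BexD bound, *sibC* is not transcribed.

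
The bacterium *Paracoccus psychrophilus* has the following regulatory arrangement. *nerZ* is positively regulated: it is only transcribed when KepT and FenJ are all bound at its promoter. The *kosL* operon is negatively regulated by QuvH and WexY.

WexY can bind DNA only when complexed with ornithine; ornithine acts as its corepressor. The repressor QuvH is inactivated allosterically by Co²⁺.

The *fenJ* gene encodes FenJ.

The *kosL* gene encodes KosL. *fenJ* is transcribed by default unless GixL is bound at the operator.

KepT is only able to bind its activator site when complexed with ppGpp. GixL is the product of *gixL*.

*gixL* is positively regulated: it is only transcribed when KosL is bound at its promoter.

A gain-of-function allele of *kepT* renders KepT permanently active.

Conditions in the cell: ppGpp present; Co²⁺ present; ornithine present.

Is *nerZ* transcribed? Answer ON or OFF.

KepT is constitutively active in this strain.
Co²⁺ is present, so QuvH is inactive.
Ornithine is present, so WexY is active.
With repressor WexY bound, *kosL* is not transcribed.
So KosL is not produced.
Required activator KosL is absent, so *gixL* is not transcribed.
So GixL is not produced.
With no repressor bound, *fenJ* is transcribed.
So FenJ is produced and active.
No repressor is bound and KepT and FenJ are active, so *nerZ* is transcribed.

ON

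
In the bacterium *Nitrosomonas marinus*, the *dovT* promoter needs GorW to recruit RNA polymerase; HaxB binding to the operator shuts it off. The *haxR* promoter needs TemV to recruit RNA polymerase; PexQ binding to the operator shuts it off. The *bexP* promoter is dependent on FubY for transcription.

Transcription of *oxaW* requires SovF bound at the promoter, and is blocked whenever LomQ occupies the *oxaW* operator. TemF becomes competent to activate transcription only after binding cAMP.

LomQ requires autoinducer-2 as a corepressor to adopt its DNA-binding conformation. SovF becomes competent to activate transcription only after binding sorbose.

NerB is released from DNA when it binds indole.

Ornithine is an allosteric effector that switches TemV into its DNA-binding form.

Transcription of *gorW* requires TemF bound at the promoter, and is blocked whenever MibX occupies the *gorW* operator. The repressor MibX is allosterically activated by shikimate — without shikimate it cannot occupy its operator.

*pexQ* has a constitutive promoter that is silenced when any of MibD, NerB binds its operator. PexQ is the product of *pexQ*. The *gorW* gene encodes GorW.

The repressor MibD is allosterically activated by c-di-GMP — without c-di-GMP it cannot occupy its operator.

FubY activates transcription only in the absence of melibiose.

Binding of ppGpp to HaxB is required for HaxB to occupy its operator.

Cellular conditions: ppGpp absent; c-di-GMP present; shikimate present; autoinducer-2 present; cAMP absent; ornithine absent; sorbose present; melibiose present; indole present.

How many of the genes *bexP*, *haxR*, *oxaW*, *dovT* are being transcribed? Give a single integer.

Melibiose is present, so FubY is inactive.
Required activator FubY is absent, so *bexP* is not transcribed.
→ *bexP* is OFF.
Ornithine is absent, so TemV is inactive.
c-di-GMP is present, so MibD is active.
Indole is present, so NerB is inactive.
With repressor MibD bound, *pexQ* is not transcribed.
So PexQ is not produced.
Required activator TemV is absent, so *haxR* is not transcribed.
→ *haxR* is OFF.
Autoinducer-2 is present, so LomQ is active.
Sorbose is present, so SovF is active.
With repressor LomQ bound, *oxaW* is not transcribed.
→ *oxaW* is OFF.
ppGpp is absent, so HaxB is inactive.
Shikimate is present, so MibX is active.
cAMP is absent, so TemF is inactive.
With repressor MibX bound, *gorW* is not transcribed.
So GorW is not produced.
Required activator GorW is absent, so *dovT* is not transcribed.
→ *dovT* is OFF.
0 of the 4 genes are transcribed.

0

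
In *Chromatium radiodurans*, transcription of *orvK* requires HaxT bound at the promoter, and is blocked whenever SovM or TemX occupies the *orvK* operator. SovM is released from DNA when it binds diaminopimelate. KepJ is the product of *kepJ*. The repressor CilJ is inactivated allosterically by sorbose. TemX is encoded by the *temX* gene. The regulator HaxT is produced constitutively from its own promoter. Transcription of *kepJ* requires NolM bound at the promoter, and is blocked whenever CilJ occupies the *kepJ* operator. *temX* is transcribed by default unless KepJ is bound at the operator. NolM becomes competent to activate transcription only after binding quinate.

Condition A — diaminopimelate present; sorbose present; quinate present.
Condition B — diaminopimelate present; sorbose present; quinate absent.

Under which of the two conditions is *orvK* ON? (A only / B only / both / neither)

A only

Condition A:
HaxT is produced constitutively and is active.
Diaminopimelate is present, so SovM is inactive.
Sorbose is present, so CilJ is inactive.
Quinate is present, so NolM is active.
No repressor is bound and NolM is active, so *kepJ* is transcribed.
So KepJ is produced and active.
With repressor KepJ bound, *temX* is not transcribed.
So TemX is not produced.
No repressor is bound and HaxT is active, so *orvK* is transcribed.
→ *orvK* is ON in A.
Condition B:
HaxT is produced constitutively and is active.
Diaminopimelate is present, so SovM is inactive.
Sorbose is present, so CilJ is inactive.
Quinate is absent, so NolM is inactive.
Required activator NolM is absent, so *kepJ* is not transcribed.
So KepJ is not produced.
With no repressor bound, *temX* is transcribed.
So TemX is produced and active.
With repressor TemX bound, *orvK* is not transcribed.
→ *orvK* is OFF in B.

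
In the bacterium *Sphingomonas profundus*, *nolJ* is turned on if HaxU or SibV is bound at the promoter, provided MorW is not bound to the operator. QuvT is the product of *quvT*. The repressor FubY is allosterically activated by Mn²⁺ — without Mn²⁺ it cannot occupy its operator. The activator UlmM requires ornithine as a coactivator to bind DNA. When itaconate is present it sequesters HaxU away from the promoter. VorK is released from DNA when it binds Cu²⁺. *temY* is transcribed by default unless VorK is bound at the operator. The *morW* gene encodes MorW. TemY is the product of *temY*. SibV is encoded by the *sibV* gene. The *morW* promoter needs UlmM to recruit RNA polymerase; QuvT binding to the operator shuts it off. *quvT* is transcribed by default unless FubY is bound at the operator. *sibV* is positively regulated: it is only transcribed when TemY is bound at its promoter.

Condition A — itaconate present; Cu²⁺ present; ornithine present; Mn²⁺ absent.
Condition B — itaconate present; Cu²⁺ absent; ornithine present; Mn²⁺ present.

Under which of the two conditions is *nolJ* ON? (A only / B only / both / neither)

Condition A:
Itaconate is present, so HaxU is inactive.
Cu²⁺ is present, so VorK is inactive.
With no repressor bound, *temY* is transcribed.
So TemY is produced and active.
No repressor is bound and TemY is active, so *sibV* is transcribed.
So SibV is produced and active.
Ornithine is present, so UlmM is active.
Mn²⁺ is absent, so FubY is inactive.
With no repressor bound, *quvT* is transcribed.
So QuvT is produced and active.
With repressor QuvT bound, *morW* is not transcribed.
So MorW is not produced.
Activator SibV is present, so *nolJ* is transcribed.
→ *nolJ* is ON in A.
Condition B:
Itaconate is present, so HaxU is inactive.
Cu²⁺ is absent, so VorK is active.
With repressor VorK bound, *temY* is not transcribed.
So TemY is not produced.
Required activator TemY is absent, so *sibV* is not transcribed.
So SibV is not produced.
Ornithine is present, so UlmM is active.
Mn²⁺ is present, so FubY is active.
With repressor FubY bound, *quvT* is not transcribed.
So QuvT is not produced.
No repressor is bound and UlmM is active, so *morW* is transcribed.
So MorW is produced and active.
With repressor MorW bound, *nolJ* is not transcribed.
→ *nolJ* is OFF in B.

A only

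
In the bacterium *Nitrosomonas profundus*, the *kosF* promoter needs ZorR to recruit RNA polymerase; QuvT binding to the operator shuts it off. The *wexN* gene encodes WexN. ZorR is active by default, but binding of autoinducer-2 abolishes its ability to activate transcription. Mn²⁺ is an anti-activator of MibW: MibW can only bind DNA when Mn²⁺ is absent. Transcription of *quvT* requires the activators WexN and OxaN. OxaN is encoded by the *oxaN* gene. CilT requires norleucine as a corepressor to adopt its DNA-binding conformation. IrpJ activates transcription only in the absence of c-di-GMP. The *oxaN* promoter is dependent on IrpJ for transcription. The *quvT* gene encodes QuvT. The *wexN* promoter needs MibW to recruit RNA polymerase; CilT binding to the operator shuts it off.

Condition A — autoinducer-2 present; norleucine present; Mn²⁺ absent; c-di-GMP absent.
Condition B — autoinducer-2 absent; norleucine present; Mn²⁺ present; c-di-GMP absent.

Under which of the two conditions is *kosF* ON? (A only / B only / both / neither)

Condition A:
Autoinducer-2 is present, so ZorR is inactive.
Norleucine is present, so CilT is active.
Mn²⁺ is absent, so MibW is active.
With repressor CilT bound, *wexN* is not transcribed.
So WexN is not produced.
c-di-GMP is absent, so IrpJ is active.
No repressor is bound and IrpJ is active, so *oxaN* is transcribed.
So OxaN is produced and active.
Required activator WexN is absent, so *quvT* is not transcribed.
So QuvT is not produced.
Required activator ZorR is absent, so *kosF* is not transcribed.
→ *kosF* is OFF in A.
Condition B:
Autoinducer-2 is absent, so ZorR is active.
Norleucine is present, so CilT is active.
Mn²⁺ is present, so MibW is inactive.
With repressor CilT bound, *wexN* is not transcribed.
So WexN is not produced.
c-di-GMP is absent, so IrpJ is active.
No repressor is bound and IrpJ is active, so *oxaN* is transcribed.
So OxaN is produced and active.
Required activator WexN is absent, so *quvT* is not transcribed.
So QuvT is not produced.
No repressor is bound and ZorR is active, so *kosF* is transcribed.
→ *kosF* is ON in B.

B only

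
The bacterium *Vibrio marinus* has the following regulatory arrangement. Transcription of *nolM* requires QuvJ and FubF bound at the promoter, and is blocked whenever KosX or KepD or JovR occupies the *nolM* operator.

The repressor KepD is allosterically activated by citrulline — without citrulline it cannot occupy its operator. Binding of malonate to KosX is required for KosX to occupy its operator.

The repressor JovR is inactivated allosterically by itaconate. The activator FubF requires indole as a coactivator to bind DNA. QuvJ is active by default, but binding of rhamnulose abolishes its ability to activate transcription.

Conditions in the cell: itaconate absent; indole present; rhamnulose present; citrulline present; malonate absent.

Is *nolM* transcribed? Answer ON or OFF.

Malonate is absent, so KosX is inactive.
Rhamnulose is present, so QuvJ is inactive.
Citrulline is present, so KepD is active.
Indole is present, so FubF is active.
Itaconate is absent, so JovR is active.
With repressor KepD bound, *nolM* is not transcribed.

OFF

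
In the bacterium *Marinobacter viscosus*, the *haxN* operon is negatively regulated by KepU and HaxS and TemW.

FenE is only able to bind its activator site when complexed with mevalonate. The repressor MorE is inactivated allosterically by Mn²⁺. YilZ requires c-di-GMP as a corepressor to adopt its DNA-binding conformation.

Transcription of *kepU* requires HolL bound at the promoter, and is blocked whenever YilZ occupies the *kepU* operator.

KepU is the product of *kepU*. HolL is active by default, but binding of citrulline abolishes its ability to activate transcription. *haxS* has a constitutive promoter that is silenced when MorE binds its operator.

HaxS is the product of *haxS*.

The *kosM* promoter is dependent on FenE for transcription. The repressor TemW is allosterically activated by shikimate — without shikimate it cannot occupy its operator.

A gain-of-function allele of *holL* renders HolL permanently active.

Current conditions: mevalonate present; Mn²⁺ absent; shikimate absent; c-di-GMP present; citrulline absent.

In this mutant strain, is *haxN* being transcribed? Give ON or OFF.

HolL is constitutively active in this strain.
c-di-GMP is present, so YilZ is active.
With repressor YilZ bound, *kepU* is not transcribed.
So KepU is not produced.
Mn²⁺ is absent, so MorE is active.
With repressor MorE bound, *haxS* is not transcribed.
So HaxS is not produced.
Shikimate is absent, so TemW is inactive.
With no repressor bound, *haxN* is transcribed.

ON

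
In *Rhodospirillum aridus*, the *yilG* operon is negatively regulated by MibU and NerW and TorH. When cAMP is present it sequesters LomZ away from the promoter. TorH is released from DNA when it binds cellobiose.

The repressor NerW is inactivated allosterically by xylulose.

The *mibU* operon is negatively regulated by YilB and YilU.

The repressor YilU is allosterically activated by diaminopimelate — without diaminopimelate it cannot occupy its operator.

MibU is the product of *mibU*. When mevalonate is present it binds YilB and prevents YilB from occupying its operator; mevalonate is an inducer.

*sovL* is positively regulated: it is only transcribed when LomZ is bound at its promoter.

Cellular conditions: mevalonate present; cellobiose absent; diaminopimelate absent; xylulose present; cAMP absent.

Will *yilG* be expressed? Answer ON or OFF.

Mevalonate is present, so YilB is inactive.
Diaminopimelate is absent, so YilU is inactive.
With no repressor bound, *mibU* is transcribed.
So MibU is produced and active.
Xylulose is present, so NerW is inactive.
Cellobiose is absent, so TorH is active.
With repressor MibU bound, *yilG* is not transcribed.

OFF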